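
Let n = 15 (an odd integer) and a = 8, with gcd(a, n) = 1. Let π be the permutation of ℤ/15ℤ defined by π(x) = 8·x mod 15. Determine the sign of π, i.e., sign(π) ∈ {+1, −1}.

Trace 2: π^k(2) = [2, 1, 8, 4] for k=0..3.
Cycle lengths of π_8 on ℤ/15ℤ: [4, 4, 4, 2, 1]; 5 cycles in total.
15 − 5 = 10 transpositions; sign(π) = (−1)^10 = +1.
(8|15)_J = +1 (Zolotarev's lemma cross-check).

+1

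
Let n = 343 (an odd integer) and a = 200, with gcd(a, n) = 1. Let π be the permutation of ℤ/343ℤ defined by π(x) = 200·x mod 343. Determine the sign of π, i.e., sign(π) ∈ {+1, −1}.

+1

Orbit of 268 under x↦200x: [268, 92, 221, 296, 204, 326, 30]… (length divides ord_343(200)).
7 cycles of lengths [147, 147, 21, 21, 3, 3, 1].
Σ(ℓ_i−1) = 343−7 = 336; sign = (−1)^336 = +1.
Via Zolotarev, sign(π_{200}) = (200|343) = +1.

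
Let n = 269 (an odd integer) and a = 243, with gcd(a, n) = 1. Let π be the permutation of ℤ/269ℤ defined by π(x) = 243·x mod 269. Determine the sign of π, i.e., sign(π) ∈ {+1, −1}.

Trace 74: π^k(74) = [74, 228, 259, 260, 234, 103, 12] for k=0..6.
Cycle type of π: 268 + 1; total 2 cycles.
Σ(ℓ_i−1) = 269−2 = 267; sign = (−1)^267 = -1.

-1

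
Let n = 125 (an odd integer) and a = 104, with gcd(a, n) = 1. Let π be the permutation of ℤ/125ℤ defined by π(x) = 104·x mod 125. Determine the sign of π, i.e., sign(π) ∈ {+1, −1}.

+1

Start at x=114: 114 → 106 → 24 → 121 → 84 → 111 → 44 → … (one orbit).
Cycle type of π: 50×2 + 10×2 + 2×2 + 1; total 7 cycles.
125 − 7 = 118 transpositions; sign(π) = (−1)^118 = +1.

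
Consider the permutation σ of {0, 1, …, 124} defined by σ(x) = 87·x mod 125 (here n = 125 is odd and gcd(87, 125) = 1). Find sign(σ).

Start at x=67: 67 → 79 → 123 → 76 → 112 → 119 → 103 → … (one orbit).
Decompose π into cycles: lengths [100, 20, 4, 1] (4 cycles, including the fixed point 0).
4 cycles on 125: each ℓ→(−1)^(ℓ−1), product (−1)^121 = -1.

-1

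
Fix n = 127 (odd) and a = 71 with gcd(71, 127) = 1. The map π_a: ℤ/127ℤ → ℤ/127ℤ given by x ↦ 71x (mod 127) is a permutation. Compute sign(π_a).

Orbit of 100 under x↦71x: [100, 115, 37, 87, 81, 36, 16]… (length divides ord_127(71)).
Cycle type of π: 63×2 + 1; total 3 cycles.
n − c = 127 − 3 = 124; sign = (−1)^124 = +1.

+1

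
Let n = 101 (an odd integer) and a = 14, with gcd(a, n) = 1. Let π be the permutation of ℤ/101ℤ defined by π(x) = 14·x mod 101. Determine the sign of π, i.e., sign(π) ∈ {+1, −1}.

+1

Start at x=87: 87 → 6 → 84 → 65 → 1 → 14 → 95 → … (one orbit).
Cycle lengths of π_14 on ℤ/101ℤ: [10, 10, 10, 10, 10, 10, 10, 10, 10, 10, 1]; 11 cycles in total.
Σ(ℓ_i−1) = 101−11 = 90; sign = (−1)^90 = +1.
Check: (14/101) = +1 by Zolotarev.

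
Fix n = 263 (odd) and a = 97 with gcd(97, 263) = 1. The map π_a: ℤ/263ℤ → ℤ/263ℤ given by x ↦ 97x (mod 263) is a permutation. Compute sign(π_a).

-1

Start at x=136: 136 → 42 → 129 → 152 → 16 → 237 → 108 → … (one orbit).
π_97 has 2 disjoint cycles with lengths [262, 1] on {0,…,262}.
Σ(ℓ_i−1) = 263−2 = 261; sign = (−1)^261 = -1.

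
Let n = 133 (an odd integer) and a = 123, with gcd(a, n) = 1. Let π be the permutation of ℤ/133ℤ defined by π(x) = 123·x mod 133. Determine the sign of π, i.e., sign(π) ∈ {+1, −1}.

Start at x=106: 106 → 4 → 93 → 1 → 123 → 100 → 64 → … (one orbit).
Decompose π into cycles: lengths [9, 9, 9, 9, 9, 9, 9, 9, 9, 9, 9, 9, 9, 9, 3, 3, 1] (17 cycles, including the fixed point 0).
133 − 17 = 116 transpositions; sign(π) = (−1)^116 = +1.
Zolotarev: (123|133) = +1, matching the cycle-count sign.

+1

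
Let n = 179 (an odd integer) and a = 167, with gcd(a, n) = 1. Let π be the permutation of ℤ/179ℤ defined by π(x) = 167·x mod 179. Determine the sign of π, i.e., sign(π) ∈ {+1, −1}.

Orbit of 90 under x↦167x: [90, 173, 72, 31, 165, 168, 132]… (length divides ord_179(167)).
Decompose π into cycles: lengths [178, 1] (2 cycles, including the fixed point 0).
n − c = 179 − 2 = 177; sign = (−1)^177 = -1.

-1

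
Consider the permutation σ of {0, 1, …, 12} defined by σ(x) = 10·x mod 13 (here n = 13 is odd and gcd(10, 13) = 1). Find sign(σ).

Trace 9: π^k(9) = [9, 12, 3, 4, 1, 10] for k=0..5.
Cycle type of π: 6×2 + 1; total 3 cycles.
n − c = 13 − 3 = 10; sign = (−1)^10 = +1.
Via Zolotarev, sign(π_{10}) = (10|13) = +1.

+1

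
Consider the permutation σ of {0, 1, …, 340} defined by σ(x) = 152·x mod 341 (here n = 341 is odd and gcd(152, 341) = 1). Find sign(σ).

+1

Start at x=113: 113 → 126 → 56 → 328 → 70 → 69 → 258 → … (one orbit).
25 cycles of lengths [15, 15, 15, 15, 15, 15, 15, 15, 15, 15, 15, 15, 15, 15, 15, 15, 15, 15, 15, 15, 15, 15, 5, 5, 1].
n − c = 341 − 25 = 316; sign = (−1)^316 = +1.
Via Zolotarev, sign(π_{152}) = (152|341) = +1.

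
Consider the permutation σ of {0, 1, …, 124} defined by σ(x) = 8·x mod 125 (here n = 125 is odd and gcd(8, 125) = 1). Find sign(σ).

Trace 113: π^k(113) = [113, 29, 107, 106, 98, 34, 22] for k=0..6.
The orbit structure of x ↦ 8x mod 125: 4 orbits of sizes [100, 20, 4, 1].
n − c = 125 − 4 = 121; sign = (−1)^121 = -1.

-1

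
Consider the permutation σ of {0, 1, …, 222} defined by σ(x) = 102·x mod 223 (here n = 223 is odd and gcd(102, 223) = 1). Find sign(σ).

Trace 105: π^k(105) = [105, 6, 166, 207, 152, 117, 115] for k=0..6.
Decompose π into cycles: lengths [222, 1] (2 cycles, including the fixed point 0).
223 − 2 = 221 transpositions; sign(π) = (−1)^221 = -1.
Zolotarev: (102|223) = -1, matching the cycle-count sign.

-1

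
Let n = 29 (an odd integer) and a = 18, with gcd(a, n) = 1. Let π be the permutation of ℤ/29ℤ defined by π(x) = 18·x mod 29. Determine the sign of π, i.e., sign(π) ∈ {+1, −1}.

Start at x=9: 9 → 17 → 16 → 27 → 22 → 19 → 23 → … (one orbit).
Cycle lengths of π_18 on ℤ/29ℤ: [28, 1]; 2 cycles in total.
sign(π) = (−1)^{n − #cycles} = (−1)^{29−2} = (−1)^27 = -1.
Check: (18/29) = -1 by Zolotarev.

-1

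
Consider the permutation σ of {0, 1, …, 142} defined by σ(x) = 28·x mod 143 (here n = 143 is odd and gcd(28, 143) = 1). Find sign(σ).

Trace 2: π^k(2) = [2, 56, 138, 3, 84, 64, 76] for k=0..6.
5 cycles of lengths [60, 60, 12, 10, 1].
5 cycles on 143: each ℓ→(−1)^(ℓ−1), product (−1)^138 = +1.

+1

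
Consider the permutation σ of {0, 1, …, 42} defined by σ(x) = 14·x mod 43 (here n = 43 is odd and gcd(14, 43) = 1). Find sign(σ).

+1

Trace 16: π^k(16) = [16, 9, 40, 1, 14, 24, 35] for k=0..6.
π_14 has 3 disjoint cycles with lengths [21, 21, 1] on {0,…,42}.
43 − 3 = 40 transpositions; sign(π) = (−1)^40 = +1.
Via Zolotarev, sign(π_{14}) = (14|43) = +1.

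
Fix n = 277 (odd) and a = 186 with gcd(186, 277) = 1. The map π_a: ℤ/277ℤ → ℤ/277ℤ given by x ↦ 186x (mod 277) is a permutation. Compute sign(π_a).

Start at x=228: 228 → 27 → 36 → 48 → 64 → 270 → 83 → … (one orbit).
Cycle type of π: 138×2 + 1; total 3 cycles.
Σ(ℓ_i−1) = 277−3 = 274; sign = (−1)^274 = +1.
The Jacobi symbol (186|277) = +1 (Zolotarev) agrees.

+1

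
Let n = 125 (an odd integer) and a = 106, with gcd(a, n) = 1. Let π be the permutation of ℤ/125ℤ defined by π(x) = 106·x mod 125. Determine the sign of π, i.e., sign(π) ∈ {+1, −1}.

Orbit of 81 under x↦106x: [81, 86, 116, 46, 1, 106, 111]… (length divides ord_125(106)).
Cycle lengths of π_106 on ℤ/125ℤ: [25, 25, 25, 25, 5, 5, 5, 5, 1, 1, 1, 1, 1]; 13 cycles in total.
125 − 13 = 112 transpositions; sign(π) = (−1)^112 = +1.

+1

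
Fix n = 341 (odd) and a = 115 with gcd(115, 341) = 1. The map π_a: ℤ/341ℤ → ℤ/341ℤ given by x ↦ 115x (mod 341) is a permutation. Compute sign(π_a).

Trace 71: π^k(71) = [71, 322, 202, 42, 56, 302, 289] for k=0..6.
Decompose π into cycles: lengths [30, 30, 30, 30, 30, 30, 30, 30, 30, 30, 30, 5, 5, 1] (14 cycles, including the fixed point 0).
Σ(ℓ_i−1) = 341−14 = 327; sign = (−1)^327 = -1.

-1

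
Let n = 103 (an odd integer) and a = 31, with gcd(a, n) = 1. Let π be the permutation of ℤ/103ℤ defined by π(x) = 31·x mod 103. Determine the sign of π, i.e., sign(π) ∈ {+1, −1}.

-1

Trace 37: π^k(37) = [37, 14, 22, 64, 27, 13, 94] for k=0..6.
Cycle lengths of π_31 on ℤ/103ℤ: [34, 34, 34, 1]; 4 cycles in total.
With 4 cycles on 103 points, sign = (−1)^{103−4} = -1.
Zolotarev: (31|103) = -1, matching the cycle-count sign.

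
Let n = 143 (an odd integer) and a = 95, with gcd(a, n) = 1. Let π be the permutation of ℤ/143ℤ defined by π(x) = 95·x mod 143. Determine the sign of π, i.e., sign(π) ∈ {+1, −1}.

-1

Orbit of 48 under x↦95x: [48, 127, 53, 30, 133, 51, 126]… (length divides ord_143(95)).
Cycle lengths of π_95 on ℤ/143ℤ: [30, 30, 30, 30, 10, 6, 6, 1]; 8 cycles in total.
143 − 8 = 135 transpositions; sign(π) = (−1)^135 = -1.
The Jacobi symbol (95|143) = -1 (Zolotarev) agrees.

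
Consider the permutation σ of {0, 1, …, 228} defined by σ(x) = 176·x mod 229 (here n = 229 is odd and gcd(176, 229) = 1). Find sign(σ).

+1

Orbit of 43 under x↦176x: [43, 11, 104, 213, 161, 169, 203]… (length divides ord_229(176)).
Cycle type of π: 38×6 + 1; total 7 cycles.
Σ(ℓ_i−1) = 229−7 = 222; sign = (−1)^222 = +1.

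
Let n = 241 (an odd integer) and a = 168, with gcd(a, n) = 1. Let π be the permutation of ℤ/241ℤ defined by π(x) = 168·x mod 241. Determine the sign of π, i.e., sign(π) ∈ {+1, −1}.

-1

Trace 198: π^k(198) = [198, 6, 44, 162, 224, 36, 23] for k=0..6.
4 cycles of lengths [80, 80, 80, 1].
sign(π) = (−1)^{n − #cycles} = (−1)^{241−4} = (−1)^237 = -1.
Via Zolotarev, sign(π_{168}) = (168|241) = -1.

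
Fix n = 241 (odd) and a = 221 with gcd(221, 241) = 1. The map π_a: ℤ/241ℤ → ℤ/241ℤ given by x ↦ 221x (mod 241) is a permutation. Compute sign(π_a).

Trace 58: π^k(58) = [58, 45, 64, 166, 54, 125, 151] for k=0..6.
3 cycles of lengths [120, 120, 1].
With 3 cycles on 241 points, sign = (−1)^{241−3} = +1.

+1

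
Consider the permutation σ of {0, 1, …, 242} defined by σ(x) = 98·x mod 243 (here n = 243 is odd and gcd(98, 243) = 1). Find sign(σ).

-1

Orbit of 197 under x↦98x: [197, 109, 233, 235, 188, 199, 62]… (length divides ord_243(98)).
π_98 has 14 disjoint cycles with lengths [54, 54, 54, 18, 18, 18, 6, 6, 6, 2, 2, 2, 2, 1] on {0,…,242}.
n − c = 243 − 14 = 229; sign = (−1)^229 = -1.
Via Zolotarev, sign(π_{98}) = (98|243) = -1.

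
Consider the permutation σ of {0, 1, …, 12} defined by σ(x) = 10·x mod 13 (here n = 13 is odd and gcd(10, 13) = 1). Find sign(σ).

Trace 3: π^k(3) = [3, 4, 1, 10, 9, 12] for k=0..5.
Decompose π into cycles: lengths [6, 6, 1] (3 cycles, including the fixed point 0).
With 3 cycles on 13 points, sign = (−1)^{13−3} = +1.
Via Zolotarev, sign(π_{10}) = (10|13) = +1.

+1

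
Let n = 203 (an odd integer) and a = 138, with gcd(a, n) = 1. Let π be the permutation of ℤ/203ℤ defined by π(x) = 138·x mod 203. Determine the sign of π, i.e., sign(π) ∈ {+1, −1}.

-1

Start at x=141: 141 → 173 → 123 → 125 → 198 → 122 → 190 → … (one orbit).
Cycle type of π: 42×4 + 14×2 + 6 + 1; total 8 cycles.
n − c = 203 − 8 = 195; sign = (−1)^195 = -1.
(138|203)_J = -1 (Zolotarev's lemma cross-check).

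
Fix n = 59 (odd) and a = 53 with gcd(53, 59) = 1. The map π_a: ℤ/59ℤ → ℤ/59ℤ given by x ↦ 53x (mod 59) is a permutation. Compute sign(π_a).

+1

Start at x=16: 16 → 22 → 45 → 25 → 27 → 15 → 28 → … (one orbit).
Cycle type of π: 29×2 + 1; total 3 cycles.
sign(π) = (−1)^{n − #cycles} = (−1)^{59−3} = (−1)^56 = +1.
The Jacobi symbol (53|59) = +1 (Zolotarev) agrees.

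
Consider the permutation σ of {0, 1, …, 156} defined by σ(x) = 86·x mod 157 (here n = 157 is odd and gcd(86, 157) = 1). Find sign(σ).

+1

Orbit of 132 under x↦86x: [132, 48, 46, 31, 154, 56, 106]… (length divides ord_157(86)).
The orbit structure of x ↦ 86x mod 157: 3 orbits of sizes [78, 78, 1].
157 − 3 = 154 transpositions; sign(π) = (−1)^154 = +1.
The Jacobi symbol (86|157) = +1 (Zolotarev) agrees.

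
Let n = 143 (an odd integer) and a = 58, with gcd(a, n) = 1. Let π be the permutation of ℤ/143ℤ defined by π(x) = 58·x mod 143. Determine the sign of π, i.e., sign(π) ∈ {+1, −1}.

-1

Start at x=27: 27 → 136 → 23 → 47 → 9 → 93 → 103 → … (one orbit).
Cycle type of π: 60×2 + 12 + 5×2 + 1; total 6 cycles.
143 − 6 = 137 transpositions; sign(π) = (−1)^137 = -1.
Via Zolotarev, sign(π_{58}) = (58|143) = -1.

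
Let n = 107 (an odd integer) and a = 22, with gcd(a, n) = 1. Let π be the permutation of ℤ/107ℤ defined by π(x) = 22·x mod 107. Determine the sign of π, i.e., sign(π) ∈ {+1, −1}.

-1

Orbit of 64 under x↦22x: [64, 17, 53, 96, 79, 26, 37]… (length divides ord_107(22)).
The orbit structure of x ↦ 22x mod 107: 2 orbits of sizes [106, 1].
107 − 2 = 105 transpositions; sign(π) = (−1)^105 = -1.
Zolotarev: (22|107) = -1, matching the cycle-count sign.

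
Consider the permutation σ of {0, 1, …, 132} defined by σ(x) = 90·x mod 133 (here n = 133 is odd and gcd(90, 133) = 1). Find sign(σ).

Start at x=64: 64 → 41 → 99 → 132 → 43 → 13 → 106 → … (one orbit).
Decompose π into cycles: lengths [18, 18, 18, 18, 18, 18, 18, 2, 2, 2, 1] (11 cycles, including the fixed point 0).
n − c = 133 − 11 = 122; sign = (−1)^122 = +1.
(90|133)_J = +1 (Zolotarev's lemma cross-check).

+1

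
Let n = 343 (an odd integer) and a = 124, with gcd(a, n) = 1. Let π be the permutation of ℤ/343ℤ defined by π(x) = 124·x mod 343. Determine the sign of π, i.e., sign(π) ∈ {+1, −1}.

Orbit of 337 under x↦124x: [337, 285, 11, 335, 37, 129, 218]… (length divides ord_343(124)).
The orbit structure of x ↦ 124x mod 343: 4 orbits of sizes [294, 42, 6, 1].
Σ(ℓ_i−1) = 343−4 = 339; sign = (−1)^339 = -1.
Via Zolotarev, sign(π_{124}) = (124|343) = -1.

-1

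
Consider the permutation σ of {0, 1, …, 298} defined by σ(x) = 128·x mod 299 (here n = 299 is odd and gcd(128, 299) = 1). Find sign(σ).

Trace 280: π^k(280) = [280, 259, 262, 48, 164, 62, 162] for k=0..6.
π_128 has 6 disjoint cycles with lengths [132, 132, 12, 11, 11, 1] on {0,…,298}.
Σ(ℓ_i−1) = 299−6 = 293; sign = (−1)^293 = -1.
The Jacobi symbol (128|299) = -1 (Zolotarev) agrees.

-1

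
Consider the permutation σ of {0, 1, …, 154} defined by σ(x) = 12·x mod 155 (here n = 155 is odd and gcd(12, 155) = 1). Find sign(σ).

+1

Orbit of 36 under x↦12x: [36, 122, 69, 53, 16, 37, 134]… (length divides ord_155(12)).
π_12 has 5 disjoint cycles with lengths [60, 60, 30, 4, 1] on {0,…,154}.
n − c = 155 − 5 = 150; sign = (−1)^150 = +1.
Zolotarev: (12|155) = +1, matching the cycle-count sign.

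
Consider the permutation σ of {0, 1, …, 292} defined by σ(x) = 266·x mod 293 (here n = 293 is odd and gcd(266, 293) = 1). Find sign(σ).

Trace 88: π^k(88) = [88, 261, 278, 112, 199, 194, 36] for k=0..6.
Cycle lengths of π_266 on ℤ/293ℤ: [292, 1]; 2 cycles in total.
293 − 2 = 291 transpositions; sign(π) = (−1)^291 = -1.

-1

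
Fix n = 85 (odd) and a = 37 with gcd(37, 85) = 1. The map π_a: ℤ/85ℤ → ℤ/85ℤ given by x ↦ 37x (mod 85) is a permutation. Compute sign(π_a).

+1

Orbit of 37 under x↦37x: [37, 9, 78, 81, 22, 49, 28]… (length divides ord_85(37)).
π_37 has 7 disjoint cycles with lengths [16, 16, 16, 16, 16, 4, 1] on {0,…,84}.
With 7 cycles on 85 points, sign = (−1)^{85−7} = +1.
The Jacobi symbol (37|85) = +1 (Zolotarev) agrees.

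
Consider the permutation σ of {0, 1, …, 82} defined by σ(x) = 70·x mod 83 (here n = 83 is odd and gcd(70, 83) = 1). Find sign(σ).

Start at x=7: 7 → 75 → 21 → 59 → 63 → 11 → 23 → … (one orbit).
The orbit structure of x ↦ 70x mod 83: 3 orbits of sizes [41, 41, 1].
83 − 3 = 80 transpositions; sign(π) = (−1)^80 = +1.

+1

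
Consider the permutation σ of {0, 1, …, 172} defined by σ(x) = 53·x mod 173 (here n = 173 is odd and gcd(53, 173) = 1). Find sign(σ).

-1

Orbit of 156 under x↦53x: [156, 137, 168, 81, 141, 34, 72]… (length divides ord_173(53)).
The orbit structure of x ↦ 53x mod 173: 2 orbits of sizes [172, 1].
Σ(ℓ_i−1) = 173−2 = 171; sign = (−1)^171 = -1.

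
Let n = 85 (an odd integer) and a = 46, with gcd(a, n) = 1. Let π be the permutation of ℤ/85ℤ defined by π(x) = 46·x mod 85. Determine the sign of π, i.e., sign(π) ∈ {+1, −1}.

-1

Start at x=41: 41 → 16 → 56 → 26 → 6 → 21 → 31 → … (one orbit).
Decompose π into cycles: lengths [16, 16, 16, 16, 16, 1, 1, 1, 1, 1] (10 cycles, including the fixed point 0).
sign(π) = (−1)^{n − #cycles} = (−1)^{85−10} = (−1)^75 = -1.
Zolotarev: (46|85) = -1, matching the cycle-count sign.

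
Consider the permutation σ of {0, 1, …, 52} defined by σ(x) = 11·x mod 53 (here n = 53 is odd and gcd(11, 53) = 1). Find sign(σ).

+1

Orbit of 16 under x↦11x: [16, 17, 28, 43, 49, 9, 46]… (length divides ord_53(11)).
Cycle lengths of π_11 on ℤ/53ℤ: [26, 26, 1]; 3 cycles in total.
Σ(ℓ_i−1) = 53−3 = 50; sign = (−1)^50 = +1.
The Jacobi symbol (11|53) = +1 (Zolotarev) agrees.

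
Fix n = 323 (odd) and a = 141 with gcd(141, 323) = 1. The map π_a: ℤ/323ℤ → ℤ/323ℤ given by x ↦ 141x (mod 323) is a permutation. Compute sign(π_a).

Start at x=75: 75 → 239 → 107 → 229 → 312 → 64 → 303 → … (one orbit).
π_141 has 11 disjoint cycles with lengths [48, 48, 48, 48, 48, 48, 16, 6, 6, 6, 1] on {0,…,322}.
Σ(ℓ_i−1) = 323−11 = 312; sign = (−1)^312 = +1.

+1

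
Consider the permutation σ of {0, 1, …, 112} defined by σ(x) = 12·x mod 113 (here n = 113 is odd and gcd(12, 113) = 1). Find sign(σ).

Start at x=39: 39 → 16 → 79 → 44 → 76 → 8 → 96 → … (one orbit).
π_12 has 2 disjoint cycles with lengths [112, 1] on {0,…,112}.
113 − 2 = 111 transpositions; sign(π) = (−1)^111 = -1.
Zolotarev: (12|113) = -1, matching the cycle-count sign.

-1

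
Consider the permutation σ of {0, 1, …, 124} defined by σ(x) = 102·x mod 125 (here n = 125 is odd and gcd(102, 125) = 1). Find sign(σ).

Orbit of 16 under x↦102x: [16, 7, 89, 78, 81, 12, 99]… (length divides ord_125(102)).
π_102 has 4 disjoint cycles with lengths [100, 20, 4, 1] on {0,…,124}.
125 − 4 = 121 transpositions; sign(π) = (−1)^121 = -1.

-1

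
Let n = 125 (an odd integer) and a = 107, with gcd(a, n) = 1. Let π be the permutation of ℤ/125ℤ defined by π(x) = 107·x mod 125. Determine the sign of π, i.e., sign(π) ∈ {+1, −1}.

-1

Start at x=99: 99 → 93 → 76 → 7 → 124 → 18 → 51 → … (one orbit).
π_107 has 12 disjoint cycles with lengths [20, 20, 20, 20, 20, 4, 4, 4, 4, 4, 4, 1] on {0,…,124}.
125 − 12 = 113 transpositions; sign(π) = (−1)^113 = -1.
The Jacobi symbol (107|125) = -1 (Zolotarev) agrees.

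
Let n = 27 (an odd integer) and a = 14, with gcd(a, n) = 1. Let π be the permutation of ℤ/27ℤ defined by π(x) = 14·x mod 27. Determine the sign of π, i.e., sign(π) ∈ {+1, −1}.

Trace 7: π^k(7) = [7, 17, 22, 11, 19, 23, 25] for k=0..6.
Cycle type of π: 18 + 6 + 2 + 1; total 4 cycles.
4 cycles on 27: each ℓ→(−1)^(ℓ−1), product (−1)^23 = -1.

-1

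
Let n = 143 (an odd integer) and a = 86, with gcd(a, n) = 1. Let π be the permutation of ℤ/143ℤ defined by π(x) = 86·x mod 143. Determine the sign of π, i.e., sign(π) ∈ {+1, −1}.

-1

Trace 5: π^k(5) = [5, 1, 86, 103, 135, 27, 34] for k=0..6.
Cycle type of π: 20×6 + 5×2 + 4×3 + 1; total 12 cycles.
Σ(ℓ_i−1) = 143−12 = 131; sign = (−1)^131 = -1.
Check: (86/143) = -1 by Zolotarev.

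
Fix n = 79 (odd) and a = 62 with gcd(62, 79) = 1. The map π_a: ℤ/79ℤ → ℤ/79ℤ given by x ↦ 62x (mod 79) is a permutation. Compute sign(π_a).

+1

Start at x=10: 10 → 67 → 46 → 8 → 22 → 21 → 38 → … (one orbit).
Cycle lengths of π_62 on ℤ/79ℤ: [13, 13, 13, 13, 13, 13, 1]; 7 cycles in total.
7 cycles on 79: each ℓ→(−1)^(ℓ−1), product (−1)^72 = +1.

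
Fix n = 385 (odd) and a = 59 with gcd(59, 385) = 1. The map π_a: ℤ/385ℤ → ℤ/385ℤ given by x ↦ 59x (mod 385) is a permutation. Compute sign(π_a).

Trace 89: π^k(89) = [89, 246, 269, 86, 69, 221, 334] for k=0..6.
24 cycles of lengths [30, 30, 30, 30, 30, 30, 30, 30, 30, 30, 10, 10, 10, 10, 6, 6, 6, 6, 6, 5, 5, 2, 2, 1].
With 24 cycles on 385 points, sign = (−1)^{385−24} = -1.

-1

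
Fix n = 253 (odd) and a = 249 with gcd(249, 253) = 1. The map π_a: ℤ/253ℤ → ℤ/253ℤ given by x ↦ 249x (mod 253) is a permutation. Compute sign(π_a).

Orbit of 30 under x↦249x: [30, 133, 227, 104, 90, 146, 175]… (length divides ord_253(249)).
π_249 has 5 disjoint cycles with lengths [110, 110, 22, 10, 1] on {0,…,252}.
Σ(ℓ_i−1) = 253−5 = 248; sign = (−1)^248 = +1.
Check: (249/253) = +1 by Zolotarev.

+1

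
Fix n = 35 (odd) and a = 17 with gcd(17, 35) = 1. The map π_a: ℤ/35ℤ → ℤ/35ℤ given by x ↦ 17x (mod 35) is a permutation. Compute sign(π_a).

Start at x=4: 4 → 33 → 1 → 17 → 9 → 13 → 11 → … (one orbit).
π_17 has 5 disjoint cycles with lengths [12, 12, 6, 4, 1] on {0,…,34}.
sign(π) = (−1)^{n − #cycles} = (−1)^{35−5} = (−1)^30 = +1.

+1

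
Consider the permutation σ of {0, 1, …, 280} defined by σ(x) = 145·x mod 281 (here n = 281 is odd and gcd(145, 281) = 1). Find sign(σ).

Orbit of 172 under x↦145x: [172, 212, 111, 78, 70, 34, 153]… (length divides ord_281(145)).
Cycle type of π: 140×2 + 1; total 3 cycles.
281 − 3 = 278 transpositions; sign(π) = (−1)^278 = +1.

+1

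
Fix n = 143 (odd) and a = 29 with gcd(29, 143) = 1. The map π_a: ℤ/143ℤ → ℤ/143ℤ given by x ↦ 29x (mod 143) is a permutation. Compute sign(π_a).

Orbit of 48 under x↦29x: [48, 105, 42, 74, 1, 29, 126]… (length divides ord_143(29)).
Decompose π into cycles: lengths [30, 30, 30, 30, 10, 3, 3, 3, 3, 1] (10 cycles, including the fixed point 0).
143 − 10 = 133 transpositions; sign(π) = (−1)^133 = -1.
The Jacobi symbol (29|143) = -1 (Zolotarev) agrees.

-1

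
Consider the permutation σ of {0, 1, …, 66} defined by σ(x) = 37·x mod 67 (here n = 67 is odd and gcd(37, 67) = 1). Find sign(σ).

+1

Orbit of 37 under x↦37x: [37, 29, 1]… (length divides ord_67(37)).
Decompose π into cycles: lengths [3, 3, 3, 3, 3, 3, 3, 3, 3, 3, 3, 3, 3, 3, 3, 3, 3, 3, 3, 3, 3, 3, 1] (23 cycles, including the fixed point 0).
Σ(ℓ_i−1) = 67−23 = 44; sign = (−1)^44 = +1.
Zolotarev: (37|67) = +1, matching the cycle-count sign.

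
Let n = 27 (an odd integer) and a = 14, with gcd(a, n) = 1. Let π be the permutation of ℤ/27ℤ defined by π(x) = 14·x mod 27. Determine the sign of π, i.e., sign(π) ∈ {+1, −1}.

Start at x=5: 5 → 16 → 8 → 4 → 2 → 1 → 14 → … (one orbit).
Cycle type of π: 18 + 6 + 2 + 1; total 4 cycles.
4 cycles on 27: each ℓ→(−1)^(ℓ−1), product (−1)^23 = -1.

-1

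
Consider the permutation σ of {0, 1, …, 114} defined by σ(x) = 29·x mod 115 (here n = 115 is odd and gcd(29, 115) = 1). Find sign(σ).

Start at x=59: 59 → 101 → 54 → 71 → 104 → 26 → 64 → … (one orbit).
Cycle type of π: 22×4 + 11×2 + 2×2 + 1; total 9 cycles.
9 cycles on 115: each ℓ→(−1)^(ℓ−1), product (−1)^106 = +1.
Check: (29/115) = +1 by Zolotarev.

+1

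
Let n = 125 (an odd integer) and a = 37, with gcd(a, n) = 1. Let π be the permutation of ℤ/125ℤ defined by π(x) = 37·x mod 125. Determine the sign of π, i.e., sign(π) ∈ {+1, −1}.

-1

Orbit of 38 under x↦37x: [38, 31, 22, 64, 118, 116, 42]… (length divides ord_125(37)).
Decompose π into cycles: lengths [100, 20, 4, 1] (4 cycles, including the fixed point 0).
4 cycles on 125: each ℓ→(−1)^(ℓ−1), product (−1)^121 = -1.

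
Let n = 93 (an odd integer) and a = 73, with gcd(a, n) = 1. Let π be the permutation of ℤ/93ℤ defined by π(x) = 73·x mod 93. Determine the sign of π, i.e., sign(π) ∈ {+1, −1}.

Orbit of 91 under x↦73x: [91, 40, 37, 4, 13, 19, 85]… (length divides ord_93(73)).
Cycle type of π: 30×3 + 1×3; total 6 cycles.
sign(π) = (−1)^{n − #cycles} = (−1)^{93−6} = (−1)^87 = -1.
The Jacobi symbol (73|93) = -1 (Zolotarev) agrees.

-1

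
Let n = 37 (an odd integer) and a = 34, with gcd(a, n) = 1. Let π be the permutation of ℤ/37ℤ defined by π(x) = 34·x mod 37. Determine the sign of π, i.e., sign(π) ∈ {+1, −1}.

Orbit of 7 under x↦34x: [7, 16, 26, 33, 12, 1, 34]… (length divides ord_37(34)).
π_34 has 5 disjoint cycles with lengths [9, 9, 9, 9, 1] on {0,…,36}.
sign(π) = (−1)^{n − #cycles} = (−1)^{37−5} = (−1)^32 = +1.
Zolotarev: (34|37) = +1, matching the cycle-count sign.

+1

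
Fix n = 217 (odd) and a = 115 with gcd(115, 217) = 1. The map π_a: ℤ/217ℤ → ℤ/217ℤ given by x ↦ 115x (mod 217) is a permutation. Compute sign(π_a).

Orbit of 190 under x↦115x: [190, 150, 107, 153, 18, 117, 1]… (length divides ord_217(115)).
Cycle type of π: 30×7 + 6 + 1; total 9 cycles.
n − c = 217 − 9 = 208; sign = (−1)^208 = +1.

+1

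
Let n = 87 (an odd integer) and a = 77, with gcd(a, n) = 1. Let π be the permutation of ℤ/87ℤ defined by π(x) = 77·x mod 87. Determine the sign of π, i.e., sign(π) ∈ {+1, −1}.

Orbit of 41 under x↦77x: [41, 25, 11, 64, 56, 49, 32]… (length divides ord_87(77)).
Decompose π into cycles: lengths [28, 28, 28, 2, 1] (5 cycles, including the fixed point 0).
87 − 5 = 82 transpositions; sign(π) = (−1)^82 = +1.
Via Zolotarev, sign(π_{77}) = (77|87) = +1.

+1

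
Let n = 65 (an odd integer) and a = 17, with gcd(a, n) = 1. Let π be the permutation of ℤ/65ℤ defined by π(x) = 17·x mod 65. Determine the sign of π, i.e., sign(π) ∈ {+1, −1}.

Start at x=61: 61 → 62 → 14 → 43 → 16 → 12 → 9 → … (one orbit).
8 cycles of lengths [12, 12, 12, 12, 6, 6, 4, 1].
8 cycles on 65: each ℓ→(−1)^(ℓ−1), product (−1)^57 = -1.
Via Zolotarev, sign(π_{17}) = (17|65) = -1.

-1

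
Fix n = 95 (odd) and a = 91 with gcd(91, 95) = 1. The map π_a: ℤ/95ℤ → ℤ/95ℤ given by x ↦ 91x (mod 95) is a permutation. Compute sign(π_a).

Orbit of 1 under x↦91x: [1, 91, 16, 31, 66, 21, 11]… (length divides ord_95(91)).
10 cycles of lengths [18, 18, 18, 18, 18, 1, 1, 1, 1, 1].
10 cycles on 95: each ℓ→(−1)^(ℓ−1), product (−1)^85 = -1.
Zolotarev: (91|95) = -1, matching the cycle-count sign.

-1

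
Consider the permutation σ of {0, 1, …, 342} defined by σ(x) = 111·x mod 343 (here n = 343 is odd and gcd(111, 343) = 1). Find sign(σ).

-1

Start at x=272: 272 → 8 → 202 → 127 → 34 → 1 → 111 → … (one orbit).
Cycle type of π: 98×3 + 14×3 + 2×3 + 1; total 10 cycles.
With 10 cycles on 343 points, sign = (−1)^{343−10} = -1.
(111|343)_J = -1 (Zolotarev's lemma cross-check).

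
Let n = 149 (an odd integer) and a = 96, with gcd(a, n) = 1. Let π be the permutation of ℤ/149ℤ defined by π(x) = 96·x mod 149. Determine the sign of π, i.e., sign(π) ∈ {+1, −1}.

+1

Start at x=63: 63 → 88 → 104 → 1 → 96 → 127 → 123 → … (one orbit).
Cycle lengths of π_96 on ℤ/149ℤ: [37, 37, 37, 37, 1]; 5 cycles in total.
149 − 5 = 144 transpositions; sign(π) = (−1)^144 = +1.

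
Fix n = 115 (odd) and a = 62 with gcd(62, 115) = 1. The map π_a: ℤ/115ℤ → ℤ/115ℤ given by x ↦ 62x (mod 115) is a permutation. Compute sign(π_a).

-1

Trace 101: π^k(101) = [101, 52, 4, 18, 81, 77, 59] for k=0..6.
Decompose π into cycles: lengths [44, 44, 11, 11, 4, 1] (6 cycles, including the fixed point 0).
Σ(ℓ_i−1) = 115−6 = 109; sign = (−1)^109 = -1.
The Jacobi symbol (62|115) = -1 (Zolotarev) agrees.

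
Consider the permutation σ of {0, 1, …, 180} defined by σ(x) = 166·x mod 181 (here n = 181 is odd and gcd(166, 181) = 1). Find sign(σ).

+1

Trace 44: π^k(44) = [44, 64, 126, 101, 114, 100, 129] for k=0..6.
3 cycles of lengths [90, 90, 1].
3 cycles on 181: each ℓ→(−1)^(ℓ−1), product (−1)^178 = +1.
(166|181)_J = +1 (Zolotarev's lemma cross-check).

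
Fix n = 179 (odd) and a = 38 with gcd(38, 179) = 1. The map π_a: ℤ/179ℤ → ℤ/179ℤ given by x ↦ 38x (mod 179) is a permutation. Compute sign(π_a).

-1

Orbit of 99 under x↦38x: [99, 3, 114, 36, 115, 74, 127]… (length divides ord_179(38)).
Decompose π into cycles: lengths [178, 1] (2 cycles, including the fixed point 0).
With 2 cycles on 179 points, sign = (−1)^{179−2} = -1.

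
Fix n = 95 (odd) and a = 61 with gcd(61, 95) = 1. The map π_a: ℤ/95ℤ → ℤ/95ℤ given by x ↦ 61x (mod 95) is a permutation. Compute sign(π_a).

+1

Orbit of 11 under x↦61x: [11, 6, 81, 1, 61, 16, 26]… (length divides ord_95(61)).
The orbit structure of x ↦ 61x mod 95: 15 orbits of sizes [9, 9, 9, 9, 9, 9, 9, 9, 9, 9, 1, 1, 1, 1, 1].
95 − 15 = 80 transpositions; sign(π) = (−1)^80 = +1.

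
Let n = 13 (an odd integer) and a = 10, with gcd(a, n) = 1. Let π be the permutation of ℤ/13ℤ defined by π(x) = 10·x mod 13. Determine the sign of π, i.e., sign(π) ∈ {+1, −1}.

+1

Trace 10: π^k(10) = [10, 9, 12, 3, 4, 1] for k=0..5.
The orbit structure of x ↦ 10x mod 13: 3 orbits of sizes [6, 6, 1].
sign(π) = (−1)^{n − #cycles} = (−1)^{13−3} = (−1)^10 = +1.
Via Zolotarev, sign(π_{10}) = (10|13) = +1.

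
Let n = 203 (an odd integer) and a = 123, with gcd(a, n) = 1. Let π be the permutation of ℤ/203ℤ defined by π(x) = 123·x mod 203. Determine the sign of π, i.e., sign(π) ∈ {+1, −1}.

Trace 107: π^k(107) = [107, 169, 81, 16, 141, 88, 65] for k=0..6.
Cycle lengths of π_123 on ℤ/203ℤ: [21, 21, 21, 21, 21, 21, 21, 21, 7, 7, 7, 7, 3, 3, 1]; 15 cycles in total.
Σ(ℓ_i−1) = 203−15 = 188; sign = (−1)^188 = +1.
Check: (123/203) = +1 by Zolotarev.

+1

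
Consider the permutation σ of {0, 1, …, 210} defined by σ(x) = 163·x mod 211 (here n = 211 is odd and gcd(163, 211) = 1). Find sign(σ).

Trace 95: π^k(95) = [95, 82, 73, 83, 25, 66, 208] for k=0..6.
3 cycles of lengths [105, 105, 1].
211 − 3 = 208 transpositions; sign(π) = (−1)^208 = +1.
(163|211)_J = +1 (Zolotarev's lemma cross-check).

+1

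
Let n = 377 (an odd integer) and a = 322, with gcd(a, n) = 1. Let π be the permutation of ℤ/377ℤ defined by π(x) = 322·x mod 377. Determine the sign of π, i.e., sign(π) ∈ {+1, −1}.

Start at x=12: 12 → 94 → 108 → 92 → 218 → 74 → 77 → … (one orbit).
The orbit structure of x ↦ 322x mod 377: 8 orbits of sizes [84, 84, 84, 84, 28, 6, 6, 1].
With 8 cycles on 377 points, sign = (−1)^{377−8} = -1.
Check: (322/377) = -1 by Zolotarev.

-1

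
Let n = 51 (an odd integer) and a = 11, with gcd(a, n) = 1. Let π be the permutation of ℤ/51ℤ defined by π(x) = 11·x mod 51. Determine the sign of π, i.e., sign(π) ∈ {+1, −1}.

+1

Orbit of 13 under x↦11x: [13, 41, 43, 14, 1, 11, 19]… (length divides ord_51(11)).
π_11 has 5 disjoint cycles with lengths [16, 16, 16, 2, 1] on {0,…,50}.
n − c = 51 − 5 = 46; sign = (−1)^46 = +1.
Zolotarev: (11|51) = +1, matching the cycle-count sign.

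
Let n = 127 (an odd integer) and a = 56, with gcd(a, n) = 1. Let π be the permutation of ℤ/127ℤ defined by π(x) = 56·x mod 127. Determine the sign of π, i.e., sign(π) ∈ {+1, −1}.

Start at x=10: 10 → 52 → 118 → 4 → 97 → 98 → 27 → … (one orbit).
π_56 has 2 disjoint cycles with lengths [126, 1] on {0,…,126}.
2 cycles on 127: each ℓ→(−1)^(ℓ−1), product (−1)^125 = -1.

-1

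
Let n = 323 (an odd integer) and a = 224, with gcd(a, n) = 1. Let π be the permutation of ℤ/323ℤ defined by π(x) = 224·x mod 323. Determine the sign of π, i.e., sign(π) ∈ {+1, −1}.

Orbit of 224 under x↦224x: [224, 111, 316, 47, 192, 49, 317]… (length divides ord_323(224)).
Cycle type of π: 144×2 + 18 + 16 + 1; total 5 cycles.
5 cycles on 323: each ℓ→(−1)^(ℓ−1), product (−1)^318 = +1.
Via Zolotarev, sign(π_{224}) = (224|323) = +1.

+1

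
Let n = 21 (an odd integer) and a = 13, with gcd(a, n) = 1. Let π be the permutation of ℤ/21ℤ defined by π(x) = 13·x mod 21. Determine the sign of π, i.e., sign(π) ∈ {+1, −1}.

Trace 13: π^k(13) = [13, 1] for k=0..1.
The orbit structure of x ↦ 13x mod 21: 12 orbits of sizes [2, 2, 2, 2, 2, 2, 2, 2, 2, 1, 1, 1].
n − c = 21 − 12 = 9; sign = (−1)^9 = -1.
Zolotarev: (13|21) = -1, matching the cycle-count sign.

-1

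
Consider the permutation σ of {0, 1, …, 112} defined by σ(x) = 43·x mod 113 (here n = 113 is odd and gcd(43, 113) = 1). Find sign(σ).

Orbit of 28 under x↦43x: [28, 74, 18, 96, 60, 94, 87]… (length divides ord_113(43)).
2 cycles of lengths [112, 1].
113 − 2 = 111 transpositions; sign(π) = (−1)^111 = -1.

-1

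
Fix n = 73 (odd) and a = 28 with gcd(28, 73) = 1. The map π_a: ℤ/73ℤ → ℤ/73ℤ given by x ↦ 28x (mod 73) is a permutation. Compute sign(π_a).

-1

Orbit of 54 under x↦28x: [54, 52, 69, 34, 3, 11, 16]… (length divides ord_73(28)).
2 cycles of lengths [72, 1].
sign(π) = (−1)^{n − #cycles} = (−1)^{73−2} = (−1)^71 = -1.
(28|73)_J = -1 (Zolotarev's lemma cross-check).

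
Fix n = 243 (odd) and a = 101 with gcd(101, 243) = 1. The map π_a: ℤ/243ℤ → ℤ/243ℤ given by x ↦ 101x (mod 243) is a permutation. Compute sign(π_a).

-1

Start at x=58: 58 → 26 → 196 → 113 → 235 → 164 → 40 → … (one orbit).
The orbit structure of x ↦ 101x mod 243: 6 orbits of sizes [162, 54, 18, 6, 2, 1].
Σ(ℓ_i−1) = 243−6 = 237; sign = (−1)^237 = -1.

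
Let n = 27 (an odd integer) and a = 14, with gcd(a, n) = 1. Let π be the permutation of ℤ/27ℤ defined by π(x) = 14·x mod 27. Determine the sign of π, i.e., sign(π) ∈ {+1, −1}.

Orbit of 26 under x↦14x: [26, 13, 20, 10, 5, 16, 8]… (length divides ord_27(14)).
Decompose π into cycles: lengths [18, 6, 2, 1] (4 cycles, including the fixed point 0).
With 4 cycles on 27 points, sign = (−1)^{27−4} = -1.

-1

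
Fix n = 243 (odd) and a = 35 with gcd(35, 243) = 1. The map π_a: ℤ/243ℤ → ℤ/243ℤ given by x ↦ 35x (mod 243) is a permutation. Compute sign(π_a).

Orbit of 89 under x↦35x: [89, 199, 161, 46, 152, 217, 62]… (length divides ord_243(35)).
Cycle lengths of π_35 on ℤ/243ℤ: [54, 54, 54, 18, 18, 18, 6, 6, 6, 2, 2, 2, 2, 1]; 14 cycles in total.
Σ(ℓ_i−1) = 243−14 = 229; sign = (−1)^229 = -1.
(35|243)_J = -1 (Zolotarev's lemma cross-check).

-1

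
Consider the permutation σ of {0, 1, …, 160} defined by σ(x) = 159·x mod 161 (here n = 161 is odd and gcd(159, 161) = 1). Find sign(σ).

+1

Start at x=125: 125 → 72 → 17 → 127 → 68 → 25 → 111 → … (one orbit).
5 cycles of lengths [66, 66, 22, 6, 1].
With 5 cycles on 161 points, sign = (−1)^{161−5} = +1.
The Jacobi symbol (159|161) = +1 (Zolotarev) agrees.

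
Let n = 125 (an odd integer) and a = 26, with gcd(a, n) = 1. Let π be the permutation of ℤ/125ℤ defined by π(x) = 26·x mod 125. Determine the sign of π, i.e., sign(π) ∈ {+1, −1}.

+1

Trace 1: π^k(1) = [1, 26, 51, 76, 101] for k=0..4.
Cycle type of π: 5×20 + 1×25; total 45 cycles.
125 − 45 = 80 transpositions; sign(π) = (−1)^80 = +1.
(26|125)_J = +1 (Zolotarev's lemma cross-check).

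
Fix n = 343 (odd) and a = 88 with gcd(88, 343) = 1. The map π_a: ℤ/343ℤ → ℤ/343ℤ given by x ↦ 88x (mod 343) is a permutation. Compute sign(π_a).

Trace 170: π^k(170) = [170, 211, 46, 275, 190, 256, 233] for k=0..6.
Decompose π into cycles: lengths [147, 147, 21, 21, 3, 3, 1] (7 cycles, including the fixed point 0).
Σ(ℓ_i−1) = 343−7 = 336; sign = (−1)^336 = +1.

+1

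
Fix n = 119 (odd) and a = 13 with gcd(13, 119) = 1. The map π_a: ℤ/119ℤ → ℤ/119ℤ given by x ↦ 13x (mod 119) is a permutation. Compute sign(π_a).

-1

Orbit of 50 under x↦13x: [50, 55, 1, 13]… (length divides ord_119(13)).
The orbit structure of x ↦ 13x mod 119: 32 orbits of sizes [4, 4, 4, 4, 4, 4, 4, 4, 4, 4, 4, 4, 4, 4, 4, 4, 4, 4, 4, 4, 4, 4, 4, 4, 4, 4, 4, 4, 2, 2, 2, 1].
n − c = 119 − 32 = 87; sign = (−1)^87 = -1.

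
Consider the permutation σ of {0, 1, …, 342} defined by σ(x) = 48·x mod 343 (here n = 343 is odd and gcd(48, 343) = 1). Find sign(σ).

Start at x=148: 148 → 244 → 50 → 342 → 295 → 97 → 197 → … (one orbit).
Decompose π into cycles: lengths [14, 14, 14, 14, 14, 14, 14, 14, 14, 14, 14, 14, 14, 14, 14, 14, 14, 14, 14, 14, 14, 2, 2, 2, 2, 2, 2, 2, 2, 2, 2, 2, 2, 2, 2, 2, 2, 2, 2, 2, 2, 2, 2, 2, 2, 1] (46 cycles, including the fixed point 0).
sign(π) = (−1)^{n − #cycles} = (−1)^{343−46} = (−1)^297 = -1.
Via Zolotarev, sign(π_{48}) = (48|343) = -1.

-1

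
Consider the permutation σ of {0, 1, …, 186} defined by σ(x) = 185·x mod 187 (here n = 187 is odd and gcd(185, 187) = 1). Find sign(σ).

+1

Orbit of 152 under x↦185x: [152, 70, 47, 93, 1, 185, 4]… (length divides ord_187(185)).
The orbit structure of x ↦ 185x mod 187: 9 orbits of sizes [40, 40, 40, 40, 8, 8, 5, 5, 1].
Σ(ℓ_i−1) = 187−9 = 178; sign = (−1)^178 = +1.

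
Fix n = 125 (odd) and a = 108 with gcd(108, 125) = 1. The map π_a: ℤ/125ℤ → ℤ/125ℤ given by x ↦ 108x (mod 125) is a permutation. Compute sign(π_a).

Trace 77: π^k(77) = [77, 66, 3, 74, 117, 11, 63] for k=0..6.
π_108 has 4 disjoint cycles with lengths [100, 20, 4, 1] on {0,…,124}.
n − c = 125 − 4 = 121; sign = (−1)^121 = -1.

-1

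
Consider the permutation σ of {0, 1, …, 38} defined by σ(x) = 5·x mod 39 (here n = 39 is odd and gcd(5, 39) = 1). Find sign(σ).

+1

Start at x=1: 1 → 5 → 25 → 8 → 1 (one orbit).
Cycle type of π: 4×9 + 2 + 1; total 11 cycles.
39 − 11 = 28 transpositions; sign(π) = (−1)^28 = +1.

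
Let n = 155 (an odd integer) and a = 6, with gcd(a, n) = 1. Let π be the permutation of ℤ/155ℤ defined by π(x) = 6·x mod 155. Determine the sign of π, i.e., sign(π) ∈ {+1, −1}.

-1

Orbit of 26 under x↦6x: [26, 1, 6, 36, 61, 56]… (length divides ord_155(6)).
π_6 has 30 disjoint cycles with lengths [6, 6, 6, 6, 6, 6, 6, 6, 6, 6, 6, 6, 6, 6, 6, 6, 6, 6, 6, 6, 6, 6, 6, 6, 6, 1, 1, 1, 1, 1] on {0,…,154}.
Σ(ℓ_i−1) = 155−30 = 125; sign = (−1)^125 = -1.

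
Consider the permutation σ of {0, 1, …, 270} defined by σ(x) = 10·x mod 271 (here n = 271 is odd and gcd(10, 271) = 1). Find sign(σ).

Start at x=244: 244 → 1 → 10 → 100 → 187 → 244 (one orbit).
Cycle type of π: 5×54 + 1; total 55 cycles.
Σ(ℓ_i−1) = 271−55 = 216; sign = (−1)^216 = +1.

+1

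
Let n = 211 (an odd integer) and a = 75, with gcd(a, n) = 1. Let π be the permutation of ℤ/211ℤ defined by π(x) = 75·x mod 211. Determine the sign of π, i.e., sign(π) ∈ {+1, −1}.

Orbit of 152 under x↦75x: [152, 6, 28, 201, 94, 87, 195]… (length divides ord_211(75)).
Cycle type of π: 210 + 1; total 2 cycles.
n − c = 211 − 2 = 209; sign = (−1)^209 = -1.

-1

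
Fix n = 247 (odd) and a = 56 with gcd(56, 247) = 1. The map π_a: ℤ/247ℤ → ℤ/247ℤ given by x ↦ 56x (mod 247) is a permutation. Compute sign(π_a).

-1

Orbit of 172 under x↦56x: [172, 246, 191, 75, 1, 56]… (length divides ord_247(56)).
π_56 has 48 disjoint cycles with lengths [6, 6, 6, 6, 6, 6, 6, 6, 6, 6, 6, 6, 6, 6, 6, 6, 6, 6, 6, 6, 6, 6, 6, 6, 6, 6, 6, 6, 6, 6, 6, 6, 6, 6, 6, 6, 6, 6, 2, 2, 2, 2, 2, 2, 2, 2, 2, 1] on {0,…,246}.
sign(π) = (−1)^{n − #cycles} = (−1)^{247−48} = (−1)^199 = -1.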